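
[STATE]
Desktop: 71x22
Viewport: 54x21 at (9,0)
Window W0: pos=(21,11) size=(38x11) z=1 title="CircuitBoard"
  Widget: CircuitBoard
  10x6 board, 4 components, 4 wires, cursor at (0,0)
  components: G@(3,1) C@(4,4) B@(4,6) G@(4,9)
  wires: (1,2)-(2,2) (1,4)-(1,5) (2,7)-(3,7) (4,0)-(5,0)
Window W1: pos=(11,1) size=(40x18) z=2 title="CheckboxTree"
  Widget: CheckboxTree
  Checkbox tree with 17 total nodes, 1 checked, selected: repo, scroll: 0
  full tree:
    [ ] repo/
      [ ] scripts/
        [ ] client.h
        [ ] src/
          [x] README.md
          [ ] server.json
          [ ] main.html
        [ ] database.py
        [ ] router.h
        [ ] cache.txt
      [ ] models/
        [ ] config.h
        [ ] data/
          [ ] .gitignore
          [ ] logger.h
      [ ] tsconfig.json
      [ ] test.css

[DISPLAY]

                                                      
  ┏━━━━━━━━━━━━━━━━━━━━━━━━━━━━━━━━━━━━━━┓            
  ┃ CheckboxTree                         ┃            
  ┠──────────────────────────────────────┨            
  ┃>[-] repo/                            ┃            
  ┃   [-] scripts/                       ┃            
  ┃     [ ] client.h                     ┃            
  ┃     [-] src/                         ┃            
  ┃       [x] README.md                  ┃            
  ┃       [ ] server.json                ┃            
  ┃       [ ] main.html                  ┃            
  ┃     [ ] database.py                  ┃━━━━━━━┓    
  ┃     [ ] router.h                     ┃       ┃    
  ┃     [ ] cache.txt                    ┃───────┨    
  ┃   [ ] models/                        ┃       ┃    
  ┃     [ ] config.h                     ┃       ┃    
  ┃     [ ] data/                        ┃       ┃    
  ┃       [ ] .gitignore                 ┃       ┃    
  ┗━━━━━━━━━━━━━━━━━━━━━━━━━━━━━━━━━━━━━━┛       ┃    
            ┃2           ·                   ·   ┃    
            ┃                                │   ┃    


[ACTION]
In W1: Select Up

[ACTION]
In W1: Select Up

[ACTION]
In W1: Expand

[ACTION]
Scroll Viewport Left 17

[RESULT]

                                                      
           ┏━━━━━━━━━━━━━━━━━━━━━━━━━━━━━━━━━━━━━━┓   
           ┃ CheckboxTree                         ┃   
           ┠──────────────────────────────────────┨   
           ┃>[-] repo/                            ┃   
           ┃   [-] scripts/                       ┃   
           ┃     [ ] client.h                     ┃   
           ┃     [-] src/                         ┃   
           ┃       [x] README.md                  ┃   
           ┃       [ ] server.json                ┃   
           ┃       [ ] main.html                  ┃   
           ┃     [ ] database.py                  ┃━━━
           ┃     [ ] router.h                     ┃   
           ┃     [ ] cache.txt                    ┃───
           ┃   [ ] models/                        ┃   
           ┃     [ ] config.h                     ┃   
           ┃     [ ] data/                        ┃   
           ┃       [ ] .gitignore                 ┃   
           ┗━━━━━━━━━━━━━━━━━━━━━━━━━━━━━━━━━━━━━━┛   
                     ┃2           ·                   
                     ┃                                


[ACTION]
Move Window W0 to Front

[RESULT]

                                                      
           ┏━━━━━━━━━━━━━━━━━━━━━━━━━━━━━━━━━━━━━━┓   
           ┃ CheckboxTree                         ┃   
           ┠──────────────────────────────────────┨   
           ┃>[-] repo/                            ┃   
           ┃   [-] scripts/                       ┃   
           ┃     [ ] client.h                     ┃   
           ┃     [-] src/                         ┃   
           ┃       [x] README.md                  ┃   
           ┃       [ ] server.json                ┃   
           ┃       [ ] main.html                  ┃   
           ┃     [ ] ┏━━━━━━━━━━━━━━━━━━━━━━━━━━━━━━━━
           ┃     [ ] ┃ CircuitBoard                   
           ┃     [ ] ┠────────────────────────────────
           ┃   [ ] mo┃   0 1 2 3 4 5 6 7 8 9          
           ┃     [ ] ┃0  [.]                          
           ┃     [ ] ┃                                
           ┃       [ ┃1           ·       · ─ ·       
           ┗━━━━━━━━━┃            │                   
                     ┃2           ·                   
                     ┃                                


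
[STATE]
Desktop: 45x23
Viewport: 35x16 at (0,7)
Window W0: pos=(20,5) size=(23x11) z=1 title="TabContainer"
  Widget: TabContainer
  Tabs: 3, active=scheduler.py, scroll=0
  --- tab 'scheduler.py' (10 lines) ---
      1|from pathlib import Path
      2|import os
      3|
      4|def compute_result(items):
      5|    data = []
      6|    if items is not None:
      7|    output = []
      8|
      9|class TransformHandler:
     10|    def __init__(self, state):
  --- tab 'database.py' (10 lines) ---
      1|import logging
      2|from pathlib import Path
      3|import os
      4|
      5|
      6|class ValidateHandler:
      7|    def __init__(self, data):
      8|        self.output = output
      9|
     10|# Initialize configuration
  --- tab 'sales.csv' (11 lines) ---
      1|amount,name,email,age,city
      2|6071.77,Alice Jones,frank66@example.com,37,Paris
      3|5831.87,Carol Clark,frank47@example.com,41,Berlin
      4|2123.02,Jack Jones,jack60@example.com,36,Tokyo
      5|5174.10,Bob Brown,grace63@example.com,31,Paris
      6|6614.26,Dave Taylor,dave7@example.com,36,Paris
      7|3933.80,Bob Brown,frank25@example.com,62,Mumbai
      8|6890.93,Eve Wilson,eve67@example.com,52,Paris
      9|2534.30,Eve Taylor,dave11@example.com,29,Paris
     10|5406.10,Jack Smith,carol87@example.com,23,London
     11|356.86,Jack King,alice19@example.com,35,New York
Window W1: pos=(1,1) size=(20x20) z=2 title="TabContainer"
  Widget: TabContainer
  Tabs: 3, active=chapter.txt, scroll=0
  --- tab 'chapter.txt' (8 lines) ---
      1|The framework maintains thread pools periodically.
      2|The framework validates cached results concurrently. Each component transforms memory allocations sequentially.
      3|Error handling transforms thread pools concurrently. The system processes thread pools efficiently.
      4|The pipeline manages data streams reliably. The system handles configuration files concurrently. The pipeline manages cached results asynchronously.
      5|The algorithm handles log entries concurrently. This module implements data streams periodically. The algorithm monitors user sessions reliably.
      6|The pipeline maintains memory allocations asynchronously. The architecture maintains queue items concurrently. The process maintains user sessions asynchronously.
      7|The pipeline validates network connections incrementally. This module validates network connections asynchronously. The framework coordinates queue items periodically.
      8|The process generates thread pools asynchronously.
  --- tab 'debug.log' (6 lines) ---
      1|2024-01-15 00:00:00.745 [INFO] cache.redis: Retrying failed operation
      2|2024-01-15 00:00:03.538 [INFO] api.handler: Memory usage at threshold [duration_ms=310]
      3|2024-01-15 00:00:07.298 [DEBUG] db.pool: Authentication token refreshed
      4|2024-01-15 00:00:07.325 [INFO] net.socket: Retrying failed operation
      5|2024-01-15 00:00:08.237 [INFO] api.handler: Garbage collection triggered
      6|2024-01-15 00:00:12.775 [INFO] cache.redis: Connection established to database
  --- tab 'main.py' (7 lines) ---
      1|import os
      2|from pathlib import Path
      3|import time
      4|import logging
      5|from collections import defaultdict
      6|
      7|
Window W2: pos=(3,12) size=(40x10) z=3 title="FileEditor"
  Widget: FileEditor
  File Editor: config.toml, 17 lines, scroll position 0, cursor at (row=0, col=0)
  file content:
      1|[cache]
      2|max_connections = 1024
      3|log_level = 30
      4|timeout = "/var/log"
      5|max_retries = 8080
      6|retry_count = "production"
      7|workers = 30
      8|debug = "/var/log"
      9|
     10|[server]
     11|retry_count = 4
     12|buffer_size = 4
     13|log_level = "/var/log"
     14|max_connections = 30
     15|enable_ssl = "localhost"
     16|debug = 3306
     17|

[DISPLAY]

 ┃The framework vali┃──────────────
 ┃Error handling tra┃[scheduler.py]
 ┃The pipeline manag┃──────────────
 ┃The algorithm hand┃from pathlib i
 ┃The pipeline maint┃import os     
 ┃T┏━━━━━━━━━━━━━━━━━━━━━━━━━━━━━━━
 ┃T┃ FileEditor                    
 ┃ ┠───────────────────────────────
 ┃ ┃█cache]                        
 ┃ ┃max_connections = 1024         
 ┃ ┃log_level = 30                 
 ┃ ┃timeout = "/var/log"           
 ┃ ┃max_retries = 8080             
 ┗━┃retry_count = "production"     
   ┗━━━━━━━━━━━━━━━━━━━━━━━━━━━━━━━
                                   


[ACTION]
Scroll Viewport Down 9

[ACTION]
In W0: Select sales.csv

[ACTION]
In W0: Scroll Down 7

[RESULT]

 ┃The framework vali┃──────────────
 ┃Error handling tra┃ scheduler.py 
 ┃The pipeline manag┃──────────────
 ┃The algorithm hand┃6890.93,Eve Wi
 ┃The pipeline maint┃2534.30,Eve Ta
 ┃T┏━━━━━━━━━━━━━━━━━━━━━━━━━━━━━━━
 ┃T┃ FileEditor                    
 ┃ ┠───────────────────────────────
 ┃ ┃█cache]                        
 ┃ ┃max_connections = 1024         
 ┃ ┃log_level = 30                 
 ┃ ┃timeout = "/var/log"           
 ┃ ┃max_retries = 8080             
 ┗━┃retry_count = "production"     
   ┗━━━━━━━━━━━━━━━━━━━━━━━━━━━━━━━
                                   


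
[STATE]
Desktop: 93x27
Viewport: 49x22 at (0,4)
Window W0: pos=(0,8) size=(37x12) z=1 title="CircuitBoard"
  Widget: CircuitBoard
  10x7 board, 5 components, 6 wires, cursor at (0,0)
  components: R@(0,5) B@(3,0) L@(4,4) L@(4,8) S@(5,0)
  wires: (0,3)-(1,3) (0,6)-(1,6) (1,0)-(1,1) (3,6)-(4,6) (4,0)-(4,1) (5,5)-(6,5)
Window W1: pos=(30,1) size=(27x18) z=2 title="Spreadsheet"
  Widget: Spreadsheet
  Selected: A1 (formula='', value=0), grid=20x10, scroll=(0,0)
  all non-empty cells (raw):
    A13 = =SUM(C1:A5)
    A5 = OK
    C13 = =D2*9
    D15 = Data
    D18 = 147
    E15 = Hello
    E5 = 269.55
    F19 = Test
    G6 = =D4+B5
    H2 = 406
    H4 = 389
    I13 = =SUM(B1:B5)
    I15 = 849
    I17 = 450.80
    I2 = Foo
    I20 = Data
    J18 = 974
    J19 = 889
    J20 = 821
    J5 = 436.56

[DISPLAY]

                              ┃A1:               
                              ┃       A       B  
                              ┃------------------
                              ┃  1      [0]      
┏━━━━━━━━━━━━━━━━━━━━━━━━━━━━━┃  2        0      
┃ CircuitBoard                ┃  3        0      
┠─────────────────────────────┃  4        0      
┃   0 1 2 3 4 5 6 7 8 9       ┃  5 OK            
┃0  [.]          ·       R   ·┃  6        0      
┃                │           │┃  7        0      
┃1   · ─ ·       ·           ·┃  8        0      
┃                             ┃  9        0      
┃2                            ┃ 10        0      
┃                             ┃ 11        0      
┃3   B                       ·┗━━━━━━━━━━━━━━━━━━
┗━━━━━━━━━━━━━━━━━━━━━━━━━━━━━━━━━━━┛            
                                                 
                                                 
                                                 
                                                 
                                                 
                                                 


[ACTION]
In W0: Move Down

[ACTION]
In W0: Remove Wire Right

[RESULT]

                              ┃A1:               
                              ┃       A       B  
                              ┃------------------
                              ┃  1      [0]      
┏━━━━━━━━━━━━━━━━━━━━━━━━━━━━━┃  2        0      
┃ CircuitBoard                ┃  3        0      
┠─────────────────────────────┃  4        0      
┃   0 1 2 3 4 5 6 7 8 9       ┃  5 OK            
┃0               ·       R   ·┃  6        0      
┃                │           │┃  7        0      
┃1  [.]          ·           ·┃  8        0      
┃                             ┃  9        0      
┃2                            ┃ 10        0      
┃                             ┃ 11        0      
┃3   B                       ·┗━━━━━━━━━━━━━━━━━━
┗━━━━━━━━━━━━━━━━━━━━━━━━━━━━━━━━━━━┛            
                                                 
                                                 
                                                 
                                                 
                                                 
                                                 


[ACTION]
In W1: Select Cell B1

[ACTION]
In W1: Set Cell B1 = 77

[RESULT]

                              ┃B1: 77            
                              ┃       A       B  
                              ┃------------------
                              ┃  1        0    [7
┏━━━━━━━━━━━━━━━━━━━━━━━━━━━━━┃  2        0      
┃ CircuitBoard                ┃  3        0      
┠─────────────────────────────┃  4        0      
┃   0 1 2 3 4 5 6 7 8 9       ┃  5 OK            
┃0               ·       R   ·┃  6        0      
┃                │           │┃  7        0      
┃1  [.]          ·           ·┃  8        0      
┃                             ┃  9        0      
┃2                            ┃ 10        0      
┃                             ┃ 11        0      
┃3   B                       ·┗━━━━━━━━━━━━━━━━━━
┗━━━━━━━━━━━━━━━━━━━━━━━━━━━━━━━━━━━┛            
                                                 
                                                 
                                                 
                                                 
                                                 
                                                 


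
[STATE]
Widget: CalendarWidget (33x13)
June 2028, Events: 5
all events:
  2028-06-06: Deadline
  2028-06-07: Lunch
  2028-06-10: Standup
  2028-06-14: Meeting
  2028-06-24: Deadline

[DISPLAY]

            June 2028            
Mo Tu We Th Fr Sa Su             
          1  2  3  4             
 5  6*  7*  8  9 10* 11          
12 13 14* 15 16 17 18            
19 20 21 22 23 24* 25            
26 27 28 29 30                   
                                 
                                 
                                 
                                 
                                 
                                 


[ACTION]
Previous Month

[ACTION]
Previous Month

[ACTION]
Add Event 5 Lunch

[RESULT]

            April 2028           
Mo Tu We Th Fr Sa Su             
                1  2             
 3  4  5*  6  7  8  9            
10 11 12 13 14 15 16             
17 18 19 20 21 22 23             
24 25 26 27 28 29 30             
                                 
                                 
                                 
                                 
                                 
                                 


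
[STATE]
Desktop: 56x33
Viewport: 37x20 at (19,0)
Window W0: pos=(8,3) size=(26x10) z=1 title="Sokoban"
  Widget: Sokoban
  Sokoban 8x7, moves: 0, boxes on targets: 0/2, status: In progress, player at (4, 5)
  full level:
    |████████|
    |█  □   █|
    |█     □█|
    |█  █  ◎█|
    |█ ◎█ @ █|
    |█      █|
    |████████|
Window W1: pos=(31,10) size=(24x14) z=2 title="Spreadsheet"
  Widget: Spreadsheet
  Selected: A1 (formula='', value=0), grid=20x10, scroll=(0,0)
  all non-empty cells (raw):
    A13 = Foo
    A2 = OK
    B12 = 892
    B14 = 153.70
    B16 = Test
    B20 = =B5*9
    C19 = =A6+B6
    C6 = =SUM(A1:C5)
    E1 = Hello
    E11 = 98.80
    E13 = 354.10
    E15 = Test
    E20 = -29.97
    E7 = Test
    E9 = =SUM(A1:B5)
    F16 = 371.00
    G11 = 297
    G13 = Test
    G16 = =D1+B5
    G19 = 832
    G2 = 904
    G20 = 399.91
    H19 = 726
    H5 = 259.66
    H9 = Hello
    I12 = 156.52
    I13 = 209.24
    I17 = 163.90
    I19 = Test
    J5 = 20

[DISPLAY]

                                     
                                     
                                     
━━━━━━━━━━━━━━┓                      
              ┃                      
──────────────┨                      
              ┃                      
              ┃                      
              ┃                      
              ┃                      
            ┏━━━━━━━━━━━━━━━━━━━━━━┓ 
            ┃ Spreadsheet          ┃ 
━━━━━━━━━━━━┠──────────────────────┨ 
            ┃A1:                   ┃ 
            ┃       A       B      ┃ 
            ┃----------------------┃ 
            ┃  1      [0]       0  ┃ 
            ┃  2 OK             0  ┃ 
            ┃  3        0       0  ┃ 
            ┃  4        0       0  ┃ 


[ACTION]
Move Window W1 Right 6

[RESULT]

                                     
                                     
                                     
━━━━━━━━━━━━━━┓                      
              ┃                      
──────────────┨                      
              ┃                      
              ┃                      
              ┃                      
              ┃                      
             ┏━━━━━━━━━━━━━━━━━━━━━━┓
             ┃ Spreadsheet          ┃
━━━━━━━━━━━━━┠──────────────────────┨
             ┃A1:                   ┃
             ┃       A       B      ┃
             ┃----------------------┃
             ┃  1      [0]       0  ┃
             ┃  2 OK             0  ┃
             ┃  3        0       0  ┃
             ┃  4        0       0  ┃


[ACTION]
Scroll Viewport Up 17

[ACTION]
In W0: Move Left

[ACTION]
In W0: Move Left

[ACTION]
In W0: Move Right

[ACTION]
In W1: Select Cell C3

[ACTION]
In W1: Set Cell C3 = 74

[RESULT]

                                     
                                     
                                     
━━━━━━━━━━━━━━┓                      
              ┃                      
──────────────┨                      
              ┃                      
              ┃                      
              ┃                      
              ┃                      
             ┏━━━━━━━━━━━━━━━━━━━━━━┓
             ┃ Spreadsheet          ┃
━━━━━━━━━━━━━┠──────────────────────┨
             ┃C3: 74                ┃
             ┃       A       B      ┃
             ┃----------------------┃
             ┃  1        0       0  ┃
             ┃  2 OK             0  ┃
             ┃  3        0       0  ┃
             ┃  4        0       0  ┃


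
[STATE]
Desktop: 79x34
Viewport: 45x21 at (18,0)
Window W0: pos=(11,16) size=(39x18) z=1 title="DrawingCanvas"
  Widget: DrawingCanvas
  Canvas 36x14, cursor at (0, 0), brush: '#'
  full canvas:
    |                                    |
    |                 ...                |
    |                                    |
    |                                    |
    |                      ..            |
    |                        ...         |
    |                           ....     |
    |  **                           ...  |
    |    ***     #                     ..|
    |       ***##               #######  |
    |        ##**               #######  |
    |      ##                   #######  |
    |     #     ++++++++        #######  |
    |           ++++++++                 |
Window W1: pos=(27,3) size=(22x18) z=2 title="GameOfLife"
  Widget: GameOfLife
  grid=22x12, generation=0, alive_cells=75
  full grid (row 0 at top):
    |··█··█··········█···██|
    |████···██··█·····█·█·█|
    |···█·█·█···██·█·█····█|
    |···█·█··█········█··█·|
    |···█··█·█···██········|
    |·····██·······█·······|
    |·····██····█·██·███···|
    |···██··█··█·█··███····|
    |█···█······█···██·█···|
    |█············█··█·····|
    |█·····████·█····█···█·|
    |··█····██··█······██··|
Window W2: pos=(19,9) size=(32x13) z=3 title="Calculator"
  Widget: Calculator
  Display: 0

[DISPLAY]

                                             
                                             
                                             
         ┏━━━━━━━━━━━━━━━━━━━━┓              
         ┃ GameOfLife         ┃              
         ┠────────────────────┨              
         ┃Gen: 0              ┃              
         ┃·█··█··········█···█┃              
         ┃███···██··█·····█·█·┃              
 ┏━━━━━━━━━━━━━━━━━━━━━━━━━━━━━━┓            
 ┃ Calculator                   ┃            
 ┠──────────────────────────────┨            
 ┃                             0┃            
 ┃┌───┬───┬───┬───┐             ┃            
 ┃│ 7 │ 8 │ 9 │ ÷ │             ┃            
 ┃├───┼───┼───┼───┤             ┃            
━┃│ 4 │ 5 │ 6 │ × │             ┃            
n┃├───┼───┼───┼───┤             ┃            
─┃│ 1 │ 2 │ 3 │ - │             ┃            
 ┃├───┼───┼───┼───┤             ┃            
 ┃│ 0 │ . │ = │ + │             ┃            


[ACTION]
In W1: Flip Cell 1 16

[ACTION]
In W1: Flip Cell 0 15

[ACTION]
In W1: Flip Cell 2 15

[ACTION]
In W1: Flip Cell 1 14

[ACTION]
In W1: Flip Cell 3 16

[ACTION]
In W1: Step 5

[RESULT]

                                             
                                             
                                             
         ┏━━━━━━━━━━━━━━━━━━━━┓              
         ┃ GameOfLife         ┃              
         ┠────────────────────┨              
         ┃Gen: 5              ┃              
         ┃·██·█··········██···┃              
         ┃·█····████····█····█┃              
 ┏━━━━━━━━━━━━━━━━━━━━━━━━━━━━━━┓            
 ┃ Calculator                   ┃            
 ┠──────────────────────────────┨            
 ┃                             0┃            
 ┃┌───┬───┬───┬───┐             ┃            
 ┃│ 7 │ 8 │ 9 │ ÷ │             ┃            
 ┃├───┼───┼───┼───┤             ┃            
━┃│ 4 │ 5 │ 6 │ × │             ┃            
n┃├───┼───┼───┼───┤             ┃            
─┃│ 1 │ 2 │ 3 │ - │             ┃            
 ┃├───┼───┼───┼───┤             ┃            
 ┃│ 0 │ . │ = │ + │             ┃            


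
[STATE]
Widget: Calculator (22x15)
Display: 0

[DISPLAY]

                     0
┌───┬───┬───┬───┐     
│ 7 │ 8 │ 9 │ ÷ │     
├───┼───┼───┼───┤     
│ 4 │ 5 │ 6 │ × │     
├───┼───┼───┼───┤     
│ 1 │ 2 │ 3 │ - │     
├───┼───┼───┼───┤     
│ 0 │ . │ = │ + │     
├───┼───┼───┼───┤     
│ C │ MC│ MR│ M+│     
└───┴───┴───┴───┘     
                      
                      
                      


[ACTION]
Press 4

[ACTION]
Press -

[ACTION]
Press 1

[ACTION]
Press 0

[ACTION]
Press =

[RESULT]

                    -6
┌───┬───┬───┬───┐     
│ 7 │ 8 │ 9 │ ÷ │     
├───┼───┼───┼───┤     
│ 4 │ 5 │ 6 │ × │     
├───┼───┼───┼───┤     
│ 1 │ 2 │ 3 │ - │     
├───┼───┼───┼───┤     
│ 0 │ . │ = │ + │     
├───┼───┼───┼───┤     
│ C │ MC│ MR│ M+│     
└───┴───┴───┴───┘     
                      
                      
                      


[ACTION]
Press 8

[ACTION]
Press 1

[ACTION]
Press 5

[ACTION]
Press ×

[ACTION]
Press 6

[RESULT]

                     6
┌───┬───┬───┬───┐     
│ 7 │ 8 │ 9 │ ÷ │     
├───┼───┼───┼───┤     
│ 4 │ 5 │ 6 │ × │     
├───┼───┼───┼───┤     
│ 1 │ 2 │ 3 │ - │     
├───┼───┼───┼───┤     
│ 0 │ . │ = │ + │     
├───┼───┼───┼───┤     
│ C │ MC│ MR│ M+│     
└───┴───┴───┴───┘     
                      
                      
                      


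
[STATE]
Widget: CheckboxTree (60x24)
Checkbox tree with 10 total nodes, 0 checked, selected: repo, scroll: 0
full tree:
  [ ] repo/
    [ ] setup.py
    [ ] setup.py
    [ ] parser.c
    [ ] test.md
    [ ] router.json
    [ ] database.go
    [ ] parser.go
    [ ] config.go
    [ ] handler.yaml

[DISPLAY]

>[ ] repo/                                                  
   [ ] setup.py                                             
   [ ] setup.py                                             
   [ ] parser.c                                             
   [ ] test.md                                              
   [ ] router.json                                          
   [ ] database.go                                          
   [ ] parser.go                                            
   [ ] config.go                                            
   [ ] handler.yaml                                         
                                                            
                                                            
                                                            
                                                            
                                                            
                                                            
                                                            
                                                            
                                                            
                                                            
                                                            
                                                            
                                                            
                                                            


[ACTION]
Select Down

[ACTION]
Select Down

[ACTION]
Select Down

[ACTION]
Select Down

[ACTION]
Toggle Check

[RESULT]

 [-] repo/                                                  
   [ ] setup.py                                             
   [ ] setup.py                                             
   [ ] parser.c                                             
>  [x] test.md                                              
   [ ] router.json                                          
   [ ] database.go                                          
   [ ] parser.go                                            
   [ ] config.go                                            
   [ ] handler.yaml                                         
                                                            
                                                            
                                                            
                                                            
                                                            
                                                            
                                                            
                                                            
                                                            
                                                            
                                                            
                                                            
                                                            
                                                            


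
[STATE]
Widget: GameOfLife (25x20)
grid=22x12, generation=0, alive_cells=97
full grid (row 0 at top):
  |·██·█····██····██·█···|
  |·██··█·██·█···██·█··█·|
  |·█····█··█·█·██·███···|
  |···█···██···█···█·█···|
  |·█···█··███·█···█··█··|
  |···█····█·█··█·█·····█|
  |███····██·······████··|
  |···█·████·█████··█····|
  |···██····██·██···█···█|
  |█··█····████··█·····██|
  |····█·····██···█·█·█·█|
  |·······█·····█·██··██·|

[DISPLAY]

Gen: 0                   
·██·█····██····██·█···   
·██··█·██·█···██·█··█·   
·█····█··█·█·██·███···   
···█···██···█···█·█···   
·█···█··███·█···█··█··   
···█····█·█··█·█·····█   
███····██·······████··   
···█·████·█████··█····   
···██····██·██···█···█   
█··█····████··█·····██   
····█·····██···█·█·█·█   
·······█·····█·██··██·   
                         
                         
                         
                         
                         
                         
                         


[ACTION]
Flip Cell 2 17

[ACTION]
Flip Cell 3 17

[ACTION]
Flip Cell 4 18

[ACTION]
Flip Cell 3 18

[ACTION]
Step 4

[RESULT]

Gen: 4                   
·█····█········█··██··   
█·········█···█··███··   
██···█····█····█······   
█████·█····███········   
·█·█··█·█·█·████···██·   
············█·········   
···█·██···████········   
█····█··█·████········   
·█···█·██···██··██··██   
··█··█·····███········   
··██·············█··██   
················█···█·   
                         
                         
                         
                         
                         
                         
                         


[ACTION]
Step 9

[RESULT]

Gen: 13                  
······················   
·············██·······   
···············█······   
······██·██···█·······   
······██·██···█·······   
·······██····█········   
·········███··········   
·██········█·███······   
█·█···········██······   
██·······█············   
·········█··········██   
·········█··········██   
                         
                         
                         
                         
                         
                         
                         


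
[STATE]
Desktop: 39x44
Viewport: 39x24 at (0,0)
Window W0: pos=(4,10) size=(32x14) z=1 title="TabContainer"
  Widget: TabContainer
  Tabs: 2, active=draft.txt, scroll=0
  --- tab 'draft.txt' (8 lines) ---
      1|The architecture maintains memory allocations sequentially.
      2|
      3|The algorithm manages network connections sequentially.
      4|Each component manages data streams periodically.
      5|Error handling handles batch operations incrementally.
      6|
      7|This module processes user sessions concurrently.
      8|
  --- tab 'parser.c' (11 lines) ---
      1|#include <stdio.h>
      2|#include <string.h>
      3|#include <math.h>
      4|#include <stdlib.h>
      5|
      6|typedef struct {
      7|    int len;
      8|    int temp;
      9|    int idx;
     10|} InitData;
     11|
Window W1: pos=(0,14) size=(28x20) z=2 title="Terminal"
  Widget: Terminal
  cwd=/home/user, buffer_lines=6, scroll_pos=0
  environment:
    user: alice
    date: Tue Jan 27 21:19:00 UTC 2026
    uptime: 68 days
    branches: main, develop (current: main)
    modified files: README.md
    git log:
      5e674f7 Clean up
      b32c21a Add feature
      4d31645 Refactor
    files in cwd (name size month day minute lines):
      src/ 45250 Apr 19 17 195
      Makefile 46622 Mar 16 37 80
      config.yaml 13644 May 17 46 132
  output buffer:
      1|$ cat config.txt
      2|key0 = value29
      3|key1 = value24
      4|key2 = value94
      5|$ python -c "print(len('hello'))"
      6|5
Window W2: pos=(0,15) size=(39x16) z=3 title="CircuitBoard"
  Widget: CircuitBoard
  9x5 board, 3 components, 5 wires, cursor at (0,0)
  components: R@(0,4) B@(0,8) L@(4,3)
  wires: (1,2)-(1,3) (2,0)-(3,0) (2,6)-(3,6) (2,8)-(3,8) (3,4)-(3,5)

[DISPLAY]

                                       
                                       
                                       
                                       
                                       
                                       
                                       
                                       
                                       
                                       
    ┏━━━━━━━━━━━━━━━━━━━━━━━━━━━━━━┓   
    ┃ TabContainer                 ┃   
    ┠──────────────────────────────┨   
    ┃[draft.txt]│ parser.c         ┃   
┏━━━━━━━━━━━━━━━━━━━━━━━━━━┓───────┃   
┏━━━━━━━━━━━━━━━━━━━━━━━━━━━━━━━━━━━━━┓
┃ CircuitBoard                        ┃
┠─────────────────────────────────────┨
┃   0 1 2 3 4 5 6 7 8                 ┃
┃0  [.]              R               B┃
┃                                     ┃
┃1           · ─ ·                    ┃
┃                                     ┃
┃2   ·                       ·       ·┃


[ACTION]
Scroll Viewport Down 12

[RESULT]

    ┠──────────────────────────────┨   
    ┃[draft.txt]│ parser.c         ┃   
┏━━━━━━━━━━━━━━━━━━━━━━━━━━┓───────┃   
┏━━━━━━━━━━━━━━━━━━━━━━━━━━━━━━━━━━━━━┓
┃ CircuitBoard                        ┃
┠─────────────────────────────────────┨
┃   0 1 2 3 4 5 6 7 8                 ┃
┃0  [.]              R               B┃
┃                                     ┃
┃1           · ─ ·                    ┃
┃                                     ┃
┃2   ·                       ·       ·┃
┃    │                       │       │┃
┃3   ·               · ─ ·   ·       ·┃
┃                                     ┃
┃4               L                    ┃
┃Cursor: (0,0)                        ┃
┃                                     ┃
┗━━━━━━━━━━━━━━━━━━━━━━━━━━━━━━━━━━━━━┛
┃                          ┃           
┃                          ┃           
┗━━━━━━━━━━━━━━━━━━━━━━━━━━┛           
                                       
                                       


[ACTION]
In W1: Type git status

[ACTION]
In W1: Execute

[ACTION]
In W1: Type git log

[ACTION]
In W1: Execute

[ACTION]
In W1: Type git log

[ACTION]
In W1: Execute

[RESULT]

    ┠──────────────────────────────┨   
    ┃[draft.txt]│ parser.c         ┃   
┏━━━━━━━━━━━━━━━━━━━━━━━━━━┓───────┃   
┏━━━━━━━━━━━━━━━━━━━━━━━━━━━━━━━━━━━━━┓
┃ CircuitBoard                        ┃
┠─────────────────────────────────────┨
┃   0 1 2 3 4 5 6 7 8                 ┃
┃0  [.]              R               B┃
┃                                     ┃
┃1           · ─ ·                    ┃
┃                                     ┃
┃2   ·                       ·       ·┃
┃    │                       │       │┃
┃3   ·               · ─ ·   ·       ·┃
┃                                     ┃
┃4               L                    ┃
┃Cursor: (0,0)                        ┃
┃                                     ┃
┗━━━━━━━━━━━━━━━━━━━━━━━━━━━━━━━━━━━━━┛
┃4d31645 Refactor          ┃           
┃$ █                       ┃           
┗━━━━━━━━━━━━━━━━━━━━━━━━━━┛           
                                       
                                       
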